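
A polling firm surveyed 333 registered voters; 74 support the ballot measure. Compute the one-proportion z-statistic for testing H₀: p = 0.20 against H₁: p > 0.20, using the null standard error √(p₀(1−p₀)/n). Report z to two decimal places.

z = 1.01

With x = 74 successes in n = 333, p̂ = 0.22222.
SE₀ = √(0.20·0.80/333) = 0.021920.
Test statistic: z = 0.02222/0.021920 = 1.01.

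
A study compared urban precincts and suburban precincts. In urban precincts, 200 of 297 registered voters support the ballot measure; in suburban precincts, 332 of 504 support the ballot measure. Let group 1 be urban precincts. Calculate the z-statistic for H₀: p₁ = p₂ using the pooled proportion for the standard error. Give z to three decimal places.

Sample proportions: p̂₁ = 200/297 = 0.67340 and p̂₂ = 332/504 = 0.65873.
Pooling: p̂ = 532/801 = 0.66417.
Pooled SE = √[0.2230483·0.00535113] ≈ 0.034548.
z = 0.01467/0.034548 = 0.425.

z = 0.425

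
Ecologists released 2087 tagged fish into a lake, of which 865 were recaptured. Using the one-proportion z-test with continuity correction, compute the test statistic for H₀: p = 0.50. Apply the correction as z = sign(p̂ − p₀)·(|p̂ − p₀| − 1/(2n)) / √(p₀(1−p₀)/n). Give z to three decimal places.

z = -7.793

With x = 865 successes in n = 2087, p̂ = 0.41447. p̂ − p₀ = -0.085529.
Continuity correction 1/(2n) = 1/4174 = 0.000240.
Corrected numerator: |-0.085529| − 0.000240 = 0.085289.
Under H₀, SE = √(p₀(1−p₀)/n) = √(0.50·0.50/2087) = √0.000119789 = 0.010945.
z = −0.085289/0.010945 = -7.793.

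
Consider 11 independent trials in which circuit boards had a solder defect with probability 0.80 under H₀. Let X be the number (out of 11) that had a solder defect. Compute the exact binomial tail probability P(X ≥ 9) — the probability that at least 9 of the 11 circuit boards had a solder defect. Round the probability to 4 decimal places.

X is binomial with n = 11 and p = 0.80.
P(X ≥ 9) = C(11,9)·0.80^9·0.20^2 + C(11,10)·0.80^10·0.20^1 + C(11,11)·0.80^11·0.20^0.
= 0.295279 + 0.236223 + 0.085899 = 0.6174.

P = 0.6174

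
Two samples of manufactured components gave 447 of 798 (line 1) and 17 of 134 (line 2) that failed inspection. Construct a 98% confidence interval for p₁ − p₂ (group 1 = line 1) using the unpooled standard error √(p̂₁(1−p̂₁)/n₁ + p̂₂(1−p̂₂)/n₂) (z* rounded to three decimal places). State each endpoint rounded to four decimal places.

(0.3549, 0.5117)

p̂₁ = 447/798 = 0.56015, p̂₂ = 17/134 = 0.12687; p̂₁ − p̂₂ = 0.43328.
SE = √(0.000308749 + 0.000826648) = √0.001135397 = 0.033696.
z* = 2.326 at the 98% level. Margin of error = 0.07838.
So the interval runs from 0.3549 to 0.5117.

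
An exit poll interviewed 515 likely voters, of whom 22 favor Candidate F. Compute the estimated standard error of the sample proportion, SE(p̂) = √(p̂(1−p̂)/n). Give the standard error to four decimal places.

With x = 22 successes in n = 515, p̂ = 0.04272.
p̂(1−p̂) = 0.040895.
Dividing by n and taking the root: √0.000079408 = 0.0089.

SE = 0.0089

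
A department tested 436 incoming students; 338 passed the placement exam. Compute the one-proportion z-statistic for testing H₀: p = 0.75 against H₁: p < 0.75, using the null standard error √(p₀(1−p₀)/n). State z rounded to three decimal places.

z = 1.217

With x = 338 successes in n = 436, p̂ = 0.77523.
SE₀ = √(0.75·0.25/436) = 0.020738.
Test statistic: z = 0.02523/0.020738 = 1.217.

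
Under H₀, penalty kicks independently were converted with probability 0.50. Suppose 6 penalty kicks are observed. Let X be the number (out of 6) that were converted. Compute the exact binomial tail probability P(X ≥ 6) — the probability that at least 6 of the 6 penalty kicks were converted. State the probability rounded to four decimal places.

X is binomial with n = 6 and p = 0.50.
P(X ≥ 6) = C(6,6)·0.50^6·0.50^0.
= 0.015625 = 0.0156.

P = 0.0156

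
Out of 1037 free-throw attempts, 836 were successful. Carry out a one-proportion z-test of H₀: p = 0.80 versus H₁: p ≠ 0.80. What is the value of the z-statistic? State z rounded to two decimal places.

The sample proportion is 836/1037 = 0.80617.
SE₀ = √(0.80·0.20/1037) = 0.012421.
z = (0.80617 − 0.80)/0.012421 = 0.00617/0.012421 = 0.50.

z = 0.50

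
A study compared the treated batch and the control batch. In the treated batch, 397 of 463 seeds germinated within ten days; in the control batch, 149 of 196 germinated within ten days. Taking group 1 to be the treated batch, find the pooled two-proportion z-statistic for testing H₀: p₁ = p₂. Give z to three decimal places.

p̂₁ = 397/463 = 0.85745, p̂₂ = 149/196 = 0.76020.
Pooled p̂ = (397+149)/(463+196) = 546/659 = 0.82853.
SE = √[p̂(1−p̂)(1/n₁+1/n₂)] = √[0.82853·0.17147·(1/463+1/196)] ≈ 0.032120.
z = 0.09725/0.032120 = 3.028.

z = 3.028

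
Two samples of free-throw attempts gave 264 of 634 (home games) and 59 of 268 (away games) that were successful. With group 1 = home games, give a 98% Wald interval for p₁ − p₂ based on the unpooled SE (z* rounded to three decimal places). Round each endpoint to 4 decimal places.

(0.1218, 0.2707)

p̂₁ = 264/634 = 0.41640, p̂₂ = 59/268 = 0.22015; p̂₁ − p̂₂ = 0.19625.
Unpooled SE = √(p̂₁(1−p̂₁)/n₁ + p̂₂(1−p̂₂)/n₂) = √(0.000383299 + 0.000640610) = 0.031999.
z* = 2.326 at the 98% level. Margin of error = 0.07443.
CI: 0.19625 ± 0.07443 = (0.1218, 0.2707).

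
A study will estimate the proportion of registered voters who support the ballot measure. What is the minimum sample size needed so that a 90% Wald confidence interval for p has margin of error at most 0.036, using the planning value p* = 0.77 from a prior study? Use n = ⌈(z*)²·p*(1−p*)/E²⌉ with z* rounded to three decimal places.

z* = 1.645 at the 90% level.
p*(1−p*) = 0.77·0.23 = 0.1771.
(z*)²·p*(1−p*)/E² = 2.706025·0.1771/0.001296 = 369.782.
Rounding up, n = 370.

n = 370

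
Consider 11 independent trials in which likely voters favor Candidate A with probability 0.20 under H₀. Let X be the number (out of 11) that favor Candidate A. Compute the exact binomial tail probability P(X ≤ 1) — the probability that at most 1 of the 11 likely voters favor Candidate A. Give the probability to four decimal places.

X is binomial with n = 11 and p = 0.20.
P(X ≤ 1) = C(11,0)·0.20^0·0.80^11 + C(11,1)·0.20^1·0.80^10.
= 0.085899 + 0.236223 = 0.3221.

P = 0.3221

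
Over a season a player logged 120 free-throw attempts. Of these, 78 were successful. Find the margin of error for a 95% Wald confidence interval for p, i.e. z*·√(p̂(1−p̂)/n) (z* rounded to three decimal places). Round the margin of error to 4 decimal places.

ME = 0.0853

Sample proportion p̂ = 78/120 = 0.65000.
SE(p̂) = √(0.65000·0.35000/120) = 0.043541.
z* = 1.960 at the 95% level.
Margin of error = z*·SE = 1.960 × 0.043541 = 0.0853.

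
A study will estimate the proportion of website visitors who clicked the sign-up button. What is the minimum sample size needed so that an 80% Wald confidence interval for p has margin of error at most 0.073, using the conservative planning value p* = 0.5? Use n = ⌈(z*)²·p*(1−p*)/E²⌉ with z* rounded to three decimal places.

n = 78

The 80% critical value is z* = 1.282.
p*(1−p*) = 0.50·0.50 = 0.2500.
Required n before rounding: 1.643524 × 0.2500 / 0.073² = 77.103.
⌈77.103⌉ = 78.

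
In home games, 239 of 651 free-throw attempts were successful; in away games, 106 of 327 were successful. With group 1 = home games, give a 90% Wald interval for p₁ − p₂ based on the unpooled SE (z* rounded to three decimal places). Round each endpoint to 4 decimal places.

(-0.0097, 0.0957)

p̂₁ = 0.36713, p̂₂ = 0.32416, so the observed difference is 0.04297.
Unpooled SE = √(p̂₁(1−p̂₁)/n₁ + p̂₂(1−p̂₂)/n₂) = √(0.000356905 + 0.000669969) = 0.032045.
For 90% confidence, z* = 1.645. Margin of error = 0.05271.
Interval: 0.04297 ± 0.05271 → (-0.0097, 0.0957).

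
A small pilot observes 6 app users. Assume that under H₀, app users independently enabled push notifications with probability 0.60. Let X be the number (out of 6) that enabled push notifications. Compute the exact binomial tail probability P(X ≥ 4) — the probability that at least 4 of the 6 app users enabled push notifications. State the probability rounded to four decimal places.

P = 0.5443

X is binomial with n = 6 and p = 0.60.
P(X ≥ 4) = C(6,4)·0.60^4·0.40^2 + C(6,5)·0.60^5·0.40^1 + C(6,6)·0.60^6·0.40^0.
= 0.311040 + 0.186624 + 0.046656 = 0.5443.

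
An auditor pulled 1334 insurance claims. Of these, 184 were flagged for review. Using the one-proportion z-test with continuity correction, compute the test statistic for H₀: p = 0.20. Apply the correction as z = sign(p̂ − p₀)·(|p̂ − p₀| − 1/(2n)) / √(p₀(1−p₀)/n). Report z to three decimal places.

The sample proportion is 184/1334 = 0.13793. p̂ − p₀ = -0.062069.
Continuity correction 1/(2n) = 1/2668 = 0.000375.
Corrected numerator: |-0.062069| − 0.000375 = 0.061694.
Null standard error: √(0.20·0.80/1334) = √0.000119940 = 0.010952.
z = (−)0.061694/0.010952 = -5.633.

z = -5.633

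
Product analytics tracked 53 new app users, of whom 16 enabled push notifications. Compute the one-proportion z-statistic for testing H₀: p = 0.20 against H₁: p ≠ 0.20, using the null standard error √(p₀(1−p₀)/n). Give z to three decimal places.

p̂ = 16/53 = 0.30189.
Null standard error: √(0.20·0.80/53) = √0.003018868 = 0.054944.
z = (p̂ − p₀)/SE = (0.30189 − 0.20)/0.054944 = 1.854.

z = 1.854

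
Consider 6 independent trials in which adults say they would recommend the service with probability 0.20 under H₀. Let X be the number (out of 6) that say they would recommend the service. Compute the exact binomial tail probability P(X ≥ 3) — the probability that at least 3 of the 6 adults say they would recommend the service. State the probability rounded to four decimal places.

P = 0.0989

X is binomial with n = 6 and p = 0.20.
P(X ≥ 3) = C(6,3)·0.20^3·0.80^3 + C(6,4)·0.20^4·0.80^2 + C(6,5)·0.20^5·0.80^1 + C(6,6)·0.20^6·0.80^0.
= 0.081920 + 0.015360 + 0.001536 + 0.000064 = 0.0989.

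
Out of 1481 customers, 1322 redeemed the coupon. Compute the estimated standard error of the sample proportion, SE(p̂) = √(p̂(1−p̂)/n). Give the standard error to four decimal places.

Sample proportion p̂ = 1322/1481 = 0.89264.
p̂(1−p̂) = 0.89264·0.10736 = 0.095834.
SE = √(0.095834/1481) = 0.0080.

SE = 0.0080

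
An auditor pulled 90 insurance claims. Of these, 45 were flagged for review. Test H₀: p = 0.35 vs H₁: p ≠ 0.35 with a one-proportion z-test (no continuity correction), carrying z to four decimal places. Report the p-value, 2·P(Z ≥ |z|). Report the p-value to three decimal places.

p-value = 0.003

Sample proportion p̂ = 45/90 = 0.50000.
Null standard error: √(0.35·0.65/90) = √0.002527778 = 0.050277.
z = (p̂ − p₀)/SE = (45/90 − 0.35)/0.050277 ≈ 2.9835.
p-value = 2·P(Z ≥ |z|) with z = 2.9835 → 0.003.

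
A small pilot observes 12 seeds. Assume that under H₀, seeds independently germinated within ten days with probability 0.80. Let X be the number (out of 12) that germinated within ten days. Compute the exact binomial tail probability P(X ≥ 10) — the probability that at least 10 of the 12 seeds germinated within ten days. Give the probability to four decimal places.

X is binomial with n = 12 and p = 0.80.
P(X ≥ 10) = C(12,10)·0.80^10·0.20^2 + C(12,11)·0.80^11·0.20^1 + C(12,12)·0.80^12·0.20^0.
= 0.283468 + 0.206158 + 0.068719 = 0.5583.

P = 0.5583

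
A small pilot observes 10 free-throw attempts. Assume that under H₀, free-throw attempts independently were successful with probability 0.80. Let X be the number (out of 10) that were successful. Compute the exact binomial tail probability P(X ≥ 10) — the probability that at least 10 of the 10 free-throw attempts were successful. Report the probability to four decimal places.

P = 0.1074

X ~ Binomial(n=10, p=0.80).
P(X ≥ 10) = C(10,10)·0.80^10·0.20^0.
= 0.107374 = 0.1074.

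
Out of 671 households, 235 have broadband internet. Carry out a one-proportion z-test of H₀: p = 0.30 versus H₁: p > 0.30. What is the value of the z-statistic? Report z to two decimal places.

z = 2.84

With x = 235 successes in n = 671, p̂ = 0.35022.
Under H₀, SE = √(p₀(1−p₀)/n) = √(0.30·0.70/671) = √0.000312966 = 0.017691.
z = (0.35022 − 0.30)/0.017691 = 0.05022/0.017691 = 2.84.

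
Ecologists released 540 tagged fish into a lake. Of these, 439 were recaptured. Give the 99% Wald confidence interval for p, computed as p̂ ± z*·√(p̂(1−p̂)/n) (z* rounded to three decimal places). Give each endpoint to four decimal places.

(0.7697, 0.8562)

p̂ = 439/540 = 0.81296.
SE(p̂) = √(0.81296·0.18704/540) = 0.016780.
The 99% critical value is z* = 2.576.
Margin of error: 2.576 × 0.016780 = 0.04323.
Interval: 0.81296 ± 0.04323 → (0.7697, 0.8562).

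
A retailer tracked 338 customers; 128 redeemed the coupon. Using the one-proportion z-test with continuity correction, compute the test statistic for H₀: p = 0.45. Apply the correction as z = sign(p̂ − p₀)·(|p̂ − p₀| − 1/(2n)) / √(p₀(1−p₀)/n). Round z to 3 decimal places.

The sample proportion is 128/338 = 0.37870. p̂ − p₀ = -0.071302.
Continuity correction 1/(2n) = 1/676 = 0.001479.
Corrected numerator: |-0.071302| − 0.001479 = 0.069823.
SE₀ = √(0.45·0.55/338) = 0.027060.
z = (−)0.069823/0.027060 = -2.580.

z = -2.580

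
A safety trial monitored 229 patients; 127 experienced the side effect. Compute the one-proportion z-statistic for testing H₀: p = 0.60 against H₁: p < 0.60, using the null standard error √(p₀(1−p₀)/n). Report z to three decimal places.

z = -1.403

With x = 127 successes in n = 229, p̂ = 0.55459.
Under H₀, SE = √(p₀(1−p₀)/n) = √(0.60·0.40/229) = √0.001048035 = 0.032373.
z = (0.55459 − 0.60)/0.032373 = -0.04541/0.032373 = -1.403.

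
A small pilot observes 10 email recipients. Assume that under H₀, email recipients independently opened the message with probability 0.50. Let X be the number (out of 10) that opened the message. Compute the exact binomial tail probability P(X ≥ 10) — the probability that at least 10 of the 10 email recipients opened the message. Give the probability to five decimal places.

P = 0.00098

X ~ Binomial(n=10, p=0.50).
P(X ≥ 10) = C(10,10)·0.50^10·0.50^0.
= 0.000977 = 0.00098.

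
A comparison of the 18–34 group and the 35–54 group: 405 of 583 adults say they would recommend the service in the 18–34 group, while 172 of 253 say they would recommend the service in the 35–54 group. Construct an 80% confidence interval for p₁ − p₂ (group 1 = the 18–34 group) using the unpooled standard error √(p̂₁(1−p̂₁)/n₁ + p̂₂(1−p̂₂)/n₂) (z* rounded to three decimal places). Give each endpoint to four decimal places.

p̂₁ = 0.69468, p̂₂ = 0.67984, so the observed difference is 0.01484.
SE = √(0.000363806 + 0.000860304) = √0.001224110 = 0.034987.
For 80% confidence, z* = 1.282. Margin of error = 0.04485.
So the interval runs from -0.0300 to 0.0597.

(-0.0300, 0.0597)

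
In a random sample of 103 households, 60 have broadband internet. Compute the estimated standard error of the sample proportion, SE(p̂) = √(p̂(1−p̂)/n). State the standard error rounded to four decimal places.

SE = 0.0486

The sample proportion is 60/103 = 0.58252.
p̂(1−p̂) = 0.58252·0.41748 = 0.243190.
SE = √(0.243190/103) = √0.002361068 = 0.0486.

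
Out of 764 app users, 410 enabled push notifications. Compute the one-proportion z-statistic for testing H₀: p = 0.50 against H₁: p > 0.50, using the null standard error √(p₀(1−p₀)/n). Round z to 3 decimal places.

p̂ = 410/764 = 0.53665.
Under H₀, SE = √(p₀(1−p₀)/n) = √(0.50·0.50/764) = √0.000327225 = 0.018089.
z = (p̂ − p₀)/SE = (0.53665 − 0.50)/0.018089 = 2.026.

z = 2.026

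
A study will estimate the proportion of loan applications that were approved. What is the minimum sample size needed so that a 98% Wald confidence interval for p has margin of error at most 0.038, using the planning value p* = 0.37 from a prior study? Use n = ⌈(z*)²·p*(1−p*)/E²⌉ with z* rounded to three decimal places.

z* = 2.326 at the 98% level.
p*(1−p*) = 0.2331.
(z*)²·p*(1−p*)/E² = 5.410276·0.2331/0.001444 = 873.362.
⌈873.362⌉ = 874.

n = 874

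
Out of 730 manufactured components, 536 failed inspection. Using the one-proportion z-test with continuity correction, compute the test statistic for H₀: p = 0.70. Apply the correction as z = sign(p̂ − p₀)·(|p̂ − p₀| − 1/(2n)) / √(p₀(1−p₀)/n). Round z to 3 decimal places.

With x = 536 successes in n = 730, p̂ = 0.73425. p̂ − p₀ = 0.034247.
1/(2n) = 0.000685.
Corrected numerator: |0.034247| − 0.000685 = 0.033562.
Null standard error: √(0.70·0.30/730) = √0.000287671 = 0.016961.
z = +0.033562/0.016961 = 1.979.

z = 1.979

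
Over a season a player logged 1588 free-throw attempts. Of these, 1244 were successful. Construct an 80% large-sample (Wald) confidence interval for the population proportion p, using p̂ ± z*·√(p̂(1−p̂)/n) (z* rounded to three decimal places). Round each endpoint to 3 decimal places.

(0.770, 0.797)

With x = 1244 successes in n = 1588, p̂ = 0.78338.
SE = √(p̂(1−p̂)/n) = √(0.169698/1588) = 0.010337.
z* = 1.282 at the 80% level.
Margin = 1.282·0.010337 = 0.01325.
So the interval runs from 0.770 to 0.797.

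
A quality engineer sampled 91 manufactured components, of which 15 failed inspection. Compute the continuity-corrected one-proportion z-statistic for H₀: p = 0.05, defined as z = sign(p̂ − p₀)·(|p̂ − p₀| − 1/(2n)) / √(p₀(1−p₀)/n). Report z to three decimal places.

z = 4.786

Sample proportion p̂ = 15/91 = 0.16484. p̂ − p₀ = 0.114835.
1/(2n) = 0.005495.
Corrected numerator: |0.114835| − 0.005495 = 0.109340.
Null standard error: √(0.05·0.95/91) = √0.000521978 = 0.022847.
z = (+)0.109340/0.022847 = 4.786.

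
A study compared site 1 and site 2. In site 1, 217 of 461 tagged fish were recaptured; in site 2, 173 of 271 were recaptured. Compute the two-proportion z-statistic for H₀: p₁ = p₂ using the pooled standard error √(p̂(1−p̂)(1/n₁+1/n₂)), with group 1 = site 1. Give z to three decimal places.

Sample proportions: p̂₁ = 217/461 = 0.47072 and p̂₂ = 173/271 = 0.63838.
Pooled p̂ = (217+173)/(461+271) = 390/732 = 0.53279.
SE = √[p̂(1−p̂)(1/n₁+1/n₂)] = √[0.53279·0.46721·(1/461+1/271)] ≈ 0.038190.
z = -0.16766/0.038190 = -4.390.

z = -4.390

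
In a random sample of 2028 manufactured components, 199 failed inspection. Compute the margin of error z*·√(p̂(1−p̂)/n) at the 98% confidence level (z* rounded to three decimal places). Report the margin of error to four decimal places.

ME = 0.0154

Sample proportion p̂ = 199/2028 = 0.09813.
SE = √(p̂(1−p̂)/n) = √(0.088497/2028) = 0.006606.
For 98% confidence, z* = 2.326.
Margin of error = z*·SE = 2.326 × 0.006606 = 0.0154.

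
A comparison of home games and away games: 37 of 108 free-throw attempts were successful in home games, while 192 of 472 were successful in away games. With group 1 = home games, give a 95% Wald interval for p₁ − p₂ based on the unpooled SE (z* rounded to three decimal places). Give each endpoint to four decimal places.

(-0.1641, 0.0357)

p̂₁ = 0.34259, p̂₂ = 0.40678, so the observed difference is -0.06419.
Unpooled SE = √(p̂₁(1−p̂₁)/n₁ + p̂₂(1−p̂₂)/n₂) = √(0.002085397 + 0.000511250) = 0.050957.
z* = 1.960 at the 95% level. Margin = 1.960·0.050957 = 0.09988.
CI: -0.06419 ± 0.09988 = (-0.1641, 0.0357).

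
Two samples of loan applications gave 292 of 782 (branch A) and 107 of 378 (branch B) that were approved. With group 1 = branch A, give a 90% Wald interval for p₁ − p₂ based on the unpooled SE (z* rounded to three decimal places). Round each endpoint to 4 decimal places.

(0.0428, 0.1379)

p̂₁ = 0.37340, p̂₂ = 0.28307, so the observed difference is 0.09033.
Unpooled SE = √(p̂₁(1−p̂₁)/n₁ + p̂₂(1−p̂₂)/n₂) = √(0.000299198 + 0.000536881) = 0.028915.
z* = 1.645 at the 90% level. Margin of error = 0.04757.
So the interval runs from 0.0428 to 0.1379.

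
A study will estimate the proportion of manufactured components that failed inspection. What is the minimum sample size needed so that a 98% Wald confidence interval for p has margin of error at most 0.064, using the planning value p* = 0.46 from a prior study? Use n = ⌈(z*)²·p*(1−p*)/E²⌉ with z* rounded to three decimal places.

n = 329

z* = 2.326 at the 98% level.
p*(1−p*) = 0.2484.
Required n before rounding: 5.410276 × 0.2484 / 0.064² = 328.104.
⌈328.104⌉ = 329.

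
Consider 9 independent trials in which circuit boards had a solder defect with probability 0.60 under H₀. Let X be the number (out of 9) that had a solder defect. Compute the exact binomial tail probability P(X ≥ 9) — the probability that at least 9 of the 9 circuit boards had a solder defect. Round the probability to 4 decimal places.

X is binomial with n = 9 and p = 0.60.
P(X ≥ 9) = C(9,9)·0.60^9·0.40^0.
= 0.010078 = 0.0101.

P = 0.0101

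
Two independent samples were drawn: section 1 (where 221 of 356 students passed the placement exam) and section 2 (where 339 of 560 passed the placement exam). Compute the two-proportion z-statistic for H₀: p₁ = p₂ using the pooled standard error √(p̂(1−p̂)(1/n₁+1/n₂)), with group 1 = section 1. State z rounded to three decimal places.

z = 0.467

p̂₁ = 221/356 = 0.62079, p̂₂ = 339/560 = 0.60536.
Pooling: p̂ = 560/916 = 0.61135.
SE = √[p̂(1−p̂)(1/n₁+1/n₂)] = √[0.61135·0.38865·(1/356+1/560)] ≈ 0.033041.
z = (p̂₁ − p̂₂)/SE = (0.62079 − 0.60536)/0.033041 = 0.01543/0.033041 = 0.467.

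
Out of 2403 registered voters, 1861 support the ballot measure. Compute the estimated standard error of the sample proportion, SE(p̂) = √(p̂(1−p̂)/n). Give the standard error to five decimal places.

p̂ = 1861/2403 = 0.77445.
p̂(1−p̂) = 0.77445·0.22555 = 0.174677.
Dividing by n and taking the root: √0.000072691 = 0.00853.

SE = 0.00853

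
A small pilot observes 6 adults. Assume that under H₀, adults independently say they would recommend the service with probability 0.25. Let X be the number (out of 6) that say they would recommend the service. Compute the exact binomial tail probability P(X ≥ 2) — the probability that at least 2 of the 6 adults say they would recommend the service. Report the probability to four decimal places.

P = 0.4661

X is binomial with n = 6 and p = 0.25.
P(X ≥ 2) = Σ_{j=2}^{6} C(6,j)·0.25^j·0.75^{6−j}.
= 0.296631 + 0.131836 + 0.032959 + 0.004395 + 0.000244 = 0.4661.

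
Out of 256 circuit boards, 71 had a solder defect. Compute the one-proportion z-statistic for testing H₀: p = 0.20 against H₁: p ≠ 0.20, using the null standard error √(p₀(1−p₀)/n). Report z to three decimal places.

Sample proportion p̂ = 71/256 = 0.27734.
Null standard error: √(0.20·0.80/256) = √0.000625000 = 0.025000.
Test statistic: z = 0.07734/0.025000 = 3.094.

z = 3.094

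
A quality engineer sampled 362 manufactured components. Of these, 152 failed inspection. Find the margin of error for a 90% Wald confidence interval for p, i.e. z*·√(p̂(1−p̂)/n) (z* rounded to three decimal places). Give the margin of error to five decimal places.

ME = 0.04267

With x = 152 successes in n = 362, p̂ = 0.41989.
SE(p̂) = √(0.41989·0.58011/362) = 0.025940.
The 90% critical value is z* = 1.645.
So ME = 0.04267.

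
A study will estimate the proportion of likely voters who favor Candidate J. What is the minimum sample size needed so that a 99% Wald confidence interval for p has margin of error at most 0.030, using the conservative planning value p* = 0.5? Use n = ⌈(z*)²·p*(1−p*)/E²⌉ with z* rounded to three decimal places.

n = 1844

z* = 2.576 at the 99% level.
p*(1−p*) = 0.50·0.50 = 0.2500.
Required n before rounding: 6.635776 × 0.2500 / 0.030² = 1843.271.
Rounding up, n = 1844.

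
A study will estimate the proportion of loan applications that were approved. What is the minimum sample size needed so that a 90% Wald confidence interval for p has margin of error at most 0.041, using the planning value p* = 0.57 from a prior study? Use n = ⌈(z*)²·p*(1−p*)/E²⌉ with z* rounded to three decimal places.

The 90% critical value is z* = 1.645.
p*(1−p*) = 0.2451.
Required n before rounding: 2.706025 × 0.2451 / 0.041² = 394.555.
Rounding up, n = 395.

n = 395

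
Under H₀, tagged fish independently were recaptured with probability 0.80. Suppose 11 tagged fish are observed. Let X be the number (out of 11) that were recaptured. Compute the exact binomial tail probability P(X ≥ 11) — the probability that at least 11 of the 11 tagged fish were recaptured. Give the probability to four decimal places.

X ~ Binomial(n=11, p=0.80).
P(X ≥ 11) = C(11,11)·0.80^11·0.20^0.
= 0.085899 = 0.0859.

P = 0.0859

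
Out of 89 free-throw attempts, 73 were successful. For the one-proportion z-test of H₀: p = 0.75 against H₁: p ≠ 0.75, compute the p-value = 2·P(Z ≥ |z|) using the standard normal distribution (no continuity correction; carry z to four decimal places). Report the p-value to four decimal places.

p-value = 0.1260

Sample proportion p̂ = 73/89 = 0.82022.
Null standard error: √(0.75·0.25/89) = √0.002106742 = 0.045899.
Test statistic (full precision, shown to 4 dp): z = (73/89 − 0.75)/SE₀ ≈ 1.5300.
p-value = 2·P(Z ≥ |z|) with z = 1.5300 → 0.1260.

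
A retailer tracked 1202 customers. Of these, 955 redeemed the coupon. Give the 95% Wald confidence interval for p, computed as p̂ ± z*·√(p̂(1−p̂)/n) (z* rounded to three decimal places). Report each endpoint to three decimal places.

(0.772, 0.817)

Sample proportion p̂ = 955/1202 = 0.79451.
SE = √(p̂(1−p̂)/n) = √(0.163264/1202) = 0.011654.
The 95% critical value is z* = 1.960.
Margin of error: 1.960 × 0.011654 = 0.02284.
Interval: 0.79451 ± 0.02284 → (0.772, 0.817).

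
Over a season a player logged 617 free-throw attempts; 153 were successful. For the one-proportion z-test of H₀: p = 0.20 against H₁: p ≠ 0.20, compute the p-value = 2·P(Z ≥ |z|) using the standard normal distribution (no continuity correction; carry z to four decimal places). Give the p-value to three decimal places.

p-value = 0.003

With x = 153 successes in n = 617, p̂ = 0.24797.
SE₀ = √(0.20·0.80/617) = 0.016103.
Test statistic (full precision, shown to 4 dp): z = (153/617 − 0.20)/SE₀ ≈ 2.9791.
p-value = 2·P(Z ≥ |z|) with z = 2.9791 → 0.003.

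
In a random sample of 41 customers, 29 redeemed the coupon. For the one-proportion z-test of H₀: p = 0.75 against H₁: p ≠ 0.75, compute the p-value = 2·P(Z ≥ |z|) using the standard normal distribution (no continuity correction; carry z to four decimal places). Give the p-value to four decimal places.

p-value = 0.5279

p̂ = 29/41 = 0.70732.
Null standard error: √(0.75·0.25/41) = √0.004573171 = 0.067625.
z = (p̂ − p₀)/SE = (29/41 − 0.75)/0.067625 ≈ -0.6312.
From the standard normal, 2·P(Z ≥ |z|) = 0.5279.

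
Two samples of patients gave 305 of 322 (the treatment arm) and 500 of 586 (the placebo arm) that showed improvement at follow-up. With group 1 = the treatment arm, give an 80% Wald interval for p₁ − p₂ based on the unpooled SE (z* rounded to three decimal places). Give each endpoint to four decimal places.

p̂₁ = 305/322 = 0.94720, p̂₂ = 500/586 = 0.85324; p̂₁ − p̂₂ = 0.09396.
Unpooled SE = √(p̂₁(1−p̂₁)/n₁ + p̂₂(1−p̂₂)/n₂) = √(0.000155303 + 0.000213686) = 0.019209.
The 80% critical value is z* = 1.282. Margin = 1.282·0.019209 = 0.02463.
CI: 0.09396 ± 0.02463 = (0.0693, 0.1186).

(0.0693, 0.1186)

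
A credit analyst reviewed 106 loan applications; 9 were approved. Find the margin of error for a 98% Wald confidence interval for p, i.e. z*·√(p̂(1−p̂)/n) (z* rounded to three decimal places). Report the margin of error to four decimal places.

The sample proportion is 9/106 = 0.08491.
Standard error of p̂: √(0.077697/106) = √0.000732988 = 0.027074.
The 98% critical value is z* = 2.326.
ME = 2.326·0.027074 = 0.0630.

ME = 0.0630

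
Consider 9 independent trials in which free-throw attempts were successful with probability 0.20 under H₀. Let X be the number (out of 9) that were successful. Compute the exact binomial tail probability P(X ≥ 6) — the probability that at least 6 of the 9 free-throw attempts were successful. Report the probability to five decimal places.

P = 0.00307

X ~ Binomial(n=9, p=0.20).
P(X ≥ 6) = C(9,6)·0.20^6·0.80^3 + C(9,7)·0.20^7·0.80^2 + C(9,8)·0.20^8·0.80^1 + C(9,9)·0.20^9·0.80^0.
= 0.002753 + 0.000295 + 0.000018 + 0.000001 = 0.00307.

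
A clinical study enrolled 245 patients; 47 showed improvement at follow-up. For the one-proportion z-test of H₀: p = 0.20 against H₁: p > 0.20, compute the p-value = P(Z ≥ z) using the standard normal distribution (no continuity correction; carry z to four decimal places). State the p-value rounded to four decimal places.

Sample proportion p̂ = 47/245 = 0.19184.
SE₀ = √(0.20·0.80/245) = 0.025555.
z = (p̂ − p₀)/SE = (47/245 − 0.20)/0.025555 ≈ -0.3194.
From the standard normal, P(Z ≥ z) = 0.6253.

p-value = 0.6253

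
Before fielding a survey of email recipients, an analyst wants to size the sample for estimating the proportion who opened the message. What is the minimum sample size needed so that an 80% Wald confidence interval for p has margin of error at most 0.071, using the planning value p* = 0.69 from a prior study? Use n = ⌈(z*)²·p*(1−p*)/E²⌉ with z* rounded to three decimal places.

z* = 1.282 at the 80% level.
p*(1−p*) = 0.2139.
Required n before rounding: 1.643524 × 0.2139 / 0.071² = 69.738.
⌈69.738⌉ = 70.

n = 70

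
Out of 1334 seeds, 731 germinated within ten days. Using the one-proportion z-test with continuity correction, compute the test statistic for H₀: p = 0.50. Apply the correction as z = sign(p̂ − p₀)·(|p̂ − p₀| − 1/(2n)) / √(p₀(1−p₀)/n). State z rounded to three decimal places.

The sample proportion is 731/1334 = 0.54798. p̂ − p₀ = 0.047976.
Continuity correction 1/(2n) = 1/2668 = 0.000375.
Corrected numerator: |0.047976| − 0.000375 = 0.047601.
SE₀ = √(0.50·0.50/1334) = 0.013690.
z = (+)0.047601/0.013690 = 3.477.

z = 3.477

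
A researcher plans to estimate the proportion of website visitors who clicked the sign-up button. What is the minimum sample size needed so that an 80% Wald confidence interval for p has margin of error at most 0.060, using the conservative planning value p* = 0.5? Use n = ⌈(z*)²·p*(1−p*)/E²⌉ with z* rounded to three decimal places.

n = 115

The 80% critical value is z* = 1.282.
p*(1−p*) = 0.2500.
Required n before rounding: 1.643524 × 0.2500 / 0.060² = 114.134.
Rounding up, n = 115.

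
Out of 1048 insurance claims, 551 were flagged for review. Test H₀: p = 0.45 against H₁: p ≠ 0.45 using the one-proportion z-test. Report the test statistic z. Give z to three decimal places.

p̂ = 551/1048 = 0.52576.
Null standard error: √(0.45·0.55/1048) = √0.000236164 = 0.015368.
Test statistic: z = 0.07576/0.015368 = 4.930.

z = 4.930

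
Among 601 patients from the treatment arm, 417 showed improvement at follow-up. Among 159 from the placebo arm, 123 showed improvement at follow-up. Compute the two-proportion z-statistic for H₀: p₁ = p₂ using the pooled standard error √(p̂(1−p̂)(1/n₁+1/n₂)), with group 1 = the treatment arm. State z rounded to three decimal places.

z = -1.972

p̂₁ = 417/601 = 0.69384, p̂₂ = 123/159 = 0.77358.
Pooled p̂ = (417+123)/(601+159) = 540/760 = 0.71053.
SE = √[p̂(1−p̂)(1/n₁+1/n₂)] = √[0.71053·0.28947·(1/601+1/159)] ≈ 0.040445.
z = -0.07974/0.040445 = -1.972.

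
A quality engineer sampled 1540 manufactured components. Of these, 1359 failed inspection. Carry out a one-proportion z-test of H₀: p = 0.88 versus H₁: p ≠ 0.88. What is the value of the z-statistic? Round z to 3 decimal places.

Sample proportion p̂ = 1359/1540 = 0.88247.
SE₀ = √(0.88·0.12/1540) = 0.008281.
Test statistic: z = 0.00247/0.008281 = 0.298.

z = 0.298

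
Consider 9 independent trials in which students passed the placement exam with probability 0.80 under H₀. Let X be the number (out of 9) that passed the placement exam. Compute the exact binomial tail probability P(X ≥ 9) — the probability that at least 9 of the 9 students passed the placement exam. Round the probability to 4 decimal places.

P = 0.1342

X ~ Binomial(n=9, p=0.80).
P(X ≥ 9) = C(9,9)·0.80^9·0.20^0.
= 0.134218 = 0.1342.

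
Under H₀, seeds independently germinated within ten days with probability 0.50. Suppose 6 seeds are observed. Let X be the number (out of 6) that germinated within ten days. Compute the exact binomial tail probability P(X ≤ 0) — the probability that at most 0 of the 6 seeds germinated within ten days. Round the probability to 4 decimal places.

X is binomial with n = 6 and p = 0.50.
P(X ≤ 0) = C(6,0)·0.50^0·0.50^6.
= 0.015625 = 0.0156.

P = 0.0156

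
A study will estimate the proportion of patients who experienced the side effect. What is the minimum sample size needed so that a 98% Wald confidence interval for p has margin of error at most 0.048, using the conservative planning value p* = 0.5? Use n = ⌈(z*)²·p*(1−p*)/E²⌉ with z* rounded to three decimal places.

n = 588

For 98% confidence, z* = 2.326.
p*(1−p*) = 0.2500.
Required n before rounding: 5.410276 × 0.2500 / 0.048² = 587.053.
Rounding up, n = 588.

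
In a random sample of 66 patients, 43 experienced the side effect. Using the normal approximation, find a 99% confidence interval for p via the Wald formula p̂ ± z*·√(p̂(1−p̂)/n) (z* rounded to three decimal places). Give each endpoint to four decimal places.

The sample proportion is 43/66 = 0.65152.
SE = √(p̂(1−p̂)/n) = √(0.227043/66) = 0.058652.
z* = 2.576 at the 99% level.
Margin of error: 2.576 × 0.058652 = 0.15109.
So the interval runs from 0.5004 to 0.8026.

(0.5004, 0.8026)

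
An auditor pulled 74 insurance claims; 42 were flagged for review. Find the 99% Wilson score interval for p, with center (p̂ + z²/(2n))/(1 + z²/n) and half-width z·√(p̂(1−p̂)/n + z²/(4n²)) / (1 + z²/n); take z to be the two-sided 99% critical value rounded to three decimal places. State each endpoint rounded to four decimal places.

(0.4198, 0.7042)

Here p̂ = 42/74 = 0.56757 and z = 2.576 (z² = 6.635776).
1 + z²/n = 1.089673.
Center = (0.56757 + 0.044836)/1.089673 = 0.56201.
Radicand: p̂(1−p̂)/n + z²/(4n²) = 0.003316684 + 0.000302948 = 0.003619632.
Half-width = 2.576·√0.003619632/1.089673 = 0.14223.
So the interval runs from 0.4198 to 0.7042.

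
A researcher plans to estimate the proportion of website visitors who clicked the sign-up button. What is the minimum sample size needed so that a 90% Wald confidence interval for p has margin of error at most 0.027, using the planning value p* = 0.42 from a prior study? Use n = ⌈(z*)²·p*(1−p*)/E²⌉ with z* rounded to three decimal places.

z* = 1.645 at the 90% level.
p*(1−p*) = 0.42·0.58 = 0.2436.
Required n before rounding: 2.706025 × 0.2436 / 0.027² = 904.236.
Rounding up, n = 905.

n = 905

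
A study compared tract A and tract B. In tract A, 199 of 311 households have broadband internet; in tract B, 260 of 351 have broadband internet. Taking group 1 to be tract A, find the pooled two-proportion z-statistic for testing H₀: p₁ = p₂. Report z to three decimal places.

Sample proportions: p̂₁ = 199/311 = 0.63987 and p̂₂ = 260/351 = 0.74074.
Pooling: p̂ = 459/662 = 0.69335.
Pooled SE = √[0.2126144·0.00606444] ≈ 0.035908.
z = (p̂₁ − p̂₂)/SE = (0.63987 − 0.74074)/0.035908 = -0.10087/0.035908 = -2.809.

z = -2.809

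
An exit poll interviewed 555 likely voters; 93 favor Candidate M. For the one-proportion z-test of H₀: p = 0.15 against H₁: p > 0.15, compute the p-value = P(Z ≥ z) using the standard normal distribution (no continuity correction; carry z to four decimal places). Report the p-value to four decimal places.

With x = 93 successes in n = 555, p̂ = 0.16757.
Under H₀, SE = √(p₀(1−p₀)/n) = √(0.15·0.85/555) = √0.000229730 = 0.015157.
Test statistic (full precision, shown to 4 dp): z = (93/555 − 0.15)/SE₀ ≈ 1.1591.
From the standard normal, P(Z ≥ z) = 0.1232.

p-value = 0.1232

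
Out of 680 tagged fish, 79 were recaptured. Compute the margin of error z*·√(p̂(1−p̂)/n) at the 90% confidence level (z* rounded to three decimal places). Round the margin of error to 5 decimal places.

ME = 0.02021

Sample proportion p̂ = 79/680 = 0.11618.
SE = √(p̂(1−p̂)/n) = √(0.102679/680) = 0.012288.
For 90% confidence, z* = 1.645.
ME = 1.645·0.012288 = 0.02021.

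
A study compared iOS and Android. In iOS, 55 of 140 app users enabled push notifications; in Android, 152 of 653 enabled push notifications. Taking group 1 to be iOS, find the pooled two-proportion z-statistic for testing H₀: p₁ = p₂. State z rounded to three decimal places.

z = 3.914

p̂₁ = 55/140 = 0.39286, p̂₂ = 152/653 = 0.23277.
Pooling: p̂ = 207/793 = 0.26103.
SE = √[p̂(1−p̂)(1/n₁+1/n₂)] = √[0.26103·0.73897·(1/140+1/653)] ≈ 0.040905.
z = (p̂₁ − p̂₂)/SE = (0.39286 − 0.23277)/0.040905 = 0.16009/0.040905 = 3.914.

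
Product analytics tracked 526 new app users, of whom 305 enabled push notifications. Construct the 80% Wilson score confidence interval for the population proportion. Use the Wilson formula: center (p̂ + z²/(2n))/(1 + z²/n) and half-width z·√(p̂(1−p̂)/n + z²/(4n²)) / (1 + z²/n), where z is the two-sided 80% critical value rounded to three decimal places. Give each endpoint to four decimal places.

(0.5521, 0.6071)

p̂ = 305/526 = 0.57985; z = 1.282, so z² = 1.643524.
Denominator 1 + z²/n = 1 + 1.643524/526 = 1.003125.
Adjusted center: (0.57985 + z²/(2n))/1.003125 = 0.57960.
Radicand: p̂(1−p̂)/n + z²/(4n²) = 0.000463164 + 0.000001485 = 0.000464649.
Half-width = 1.282·√0.000464649/1.003125 = 0.02755.
Interval: 0.57960 ± 0.02755 → (0.5521, 0.6071).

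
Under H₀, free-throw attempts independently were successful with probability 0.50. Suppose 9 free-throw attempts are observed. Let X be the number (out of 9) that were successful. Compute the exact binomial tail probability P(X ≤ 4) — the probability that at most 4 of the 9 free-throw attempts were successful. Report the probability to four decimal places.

X ~ Binomial(n=9, p=0.50).
P(X ≤ 4) = Σ_{j=0}^{4} C(9,j)·0.50^j·0.50^{9−j}.
= 0.001953 + 0.017578 + 0.070312 + 0.164062 + 0.246094 = 0.5000.

P = 0.5000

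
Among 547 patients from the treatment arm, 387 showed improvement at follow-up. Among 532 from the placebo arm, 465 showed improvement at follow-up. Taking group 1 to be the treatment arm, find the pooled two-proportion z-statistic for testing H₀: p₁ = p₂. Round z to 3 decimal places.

z = -6.711

p̂₁ = 387/547 = 0.70750, p̂₂ = 465/532 = 0.87406.
Pooled p̂ = (387+465)/(547+532) = 852/1079 = 0.78962.
SE = √[p̂(1−p̂)(1/n₁+1/n₂)] = √[0.78962·0.21038·(1/547+1/532)] ≈ 0.024818.
z = -0.16656/0.024818 = -6.711.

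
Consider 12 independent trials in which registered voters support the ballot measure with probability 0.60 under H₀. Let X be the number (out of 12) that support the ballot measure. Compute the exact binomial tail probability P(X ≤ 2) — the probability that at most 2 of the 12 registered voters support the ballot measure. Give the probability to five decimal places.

P = 0.00281

X is binomial with n = 12 and p = 0.60.
P(X ≤ 2) = C(12,0)·0.60^0·0.40^12 + C(12,1)·0.60^1·0.40^11 + C(12,2)·0.60^2·0.40^10.
= 0.000017 + 0.000302 + 0.002491 = 0.00281.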